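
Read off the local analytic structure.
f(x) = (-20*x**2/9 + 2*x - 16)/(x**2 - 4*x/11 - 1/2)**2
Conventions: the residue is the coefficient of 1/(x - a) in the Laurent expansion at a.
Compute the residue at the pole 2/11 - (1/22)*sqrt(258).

The residue is -(86999/149769)*sqrt(258).

The factor x**2 - 4*x/11 - 1/2 splits as (x - a)(x - a') with a = 2/11 - (1/22)*sqrt(258), a' = 2/11 + (1/22)*sqrt(258). At the order-2 pole a set g(x) = (x - a)^2*f(x) = [-20*x**2/9 + 2*x - 16] / (x - a')^2.
Order-2 pole: residue = g'(a); g'(2/11 - (1/22)*sqrt(258)) = -(86999/149769)*sqrt(258), so the residue is -(86999/149769)*sqrt(258).


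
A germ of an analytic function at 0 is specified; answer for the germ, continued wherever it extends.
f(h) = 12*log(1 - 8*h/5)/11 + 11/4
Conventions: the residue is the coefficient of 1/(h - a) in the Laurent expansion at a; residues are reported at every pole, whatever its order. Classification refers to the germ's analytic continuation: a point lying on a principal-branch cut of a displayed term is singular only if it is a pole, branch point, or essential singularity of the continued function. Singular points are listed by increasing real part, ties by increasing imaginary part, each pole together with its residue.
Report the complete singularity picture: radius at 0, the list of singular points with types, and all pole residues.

Branch term (12/11)*log(1 - h/(5/8)): its argument vanishes at h = 5/8, a logarithmic branch point, modulus 5/8.
The radius of convergence is the smallest modulus among the singular points: 5/8.

Radius of convergence at 0: 5/8.
At 5/8: a logarithmic branch point.


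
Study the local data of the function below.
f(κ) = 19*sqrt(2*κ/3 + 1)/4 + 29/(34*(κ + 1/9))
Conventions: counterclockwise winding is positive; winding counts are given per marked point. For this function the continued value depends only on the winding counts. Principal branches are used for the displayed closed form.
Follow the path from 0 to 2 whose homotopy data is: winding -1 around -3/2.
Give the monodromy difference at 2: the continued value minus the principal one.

Continued minus principal equals -(19/6)*sqrt(21).

The rational part is single-valued and drops out of the difference; each branch term changes only by its own monodromy.
(19/4)*sqrt(1 - κ/(-3/2)): winding -1 is odd, the square root flips sign, contributing -2*(19/4)*sqrt(1 - (2)/(-3/2)) = -2*(19/4)*sqrt(7/3) = -(19/6)*sqrt(21).
Summing the contributions at κ = 2 gives -(19/6)*sqrt(21).


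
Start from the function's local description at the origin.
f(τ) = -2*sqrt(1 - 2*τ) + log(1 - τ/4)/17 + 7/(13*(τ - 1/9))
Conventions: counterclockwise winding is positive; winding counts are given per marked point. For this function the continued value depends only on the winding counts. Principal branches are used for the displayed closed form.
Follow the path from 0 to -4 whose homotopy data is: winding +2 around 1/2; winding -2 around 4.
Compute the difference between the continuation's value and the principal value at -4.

Continued minus principal equals -(4/17)*pi*i.

The rational part is single-valued and drops out of the difference; each branch term changes only by its own monodromy.
(-2)*sqrt(1 - τ/(1/2)): winding +2 is even, the square root returns to the same sheet, contribution 0.
(1/17)*log(1 - τ/(4)): each positive loop around 4 adds 2*pi*i to the log, so winding -2 contributes (1/17)*(-2)*2*pi*i = -(4/17)*pi*i.
Summing the contributions at τ = -4 gives -(4/17)*pi*i.


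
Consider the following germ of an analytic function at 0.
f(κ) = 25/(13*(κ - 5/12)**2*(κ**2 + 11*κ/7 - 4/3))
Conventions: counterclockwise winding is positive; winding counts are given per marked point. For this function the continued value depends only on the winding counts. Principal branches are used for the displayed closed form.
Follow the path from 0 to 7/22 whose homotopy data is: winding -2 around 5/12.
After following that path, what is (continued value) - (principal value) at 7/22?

Continued minus principal equals 0.

The function is rational, hence single-valued: continuing it around any pole returns the same value, so the difference is 0.


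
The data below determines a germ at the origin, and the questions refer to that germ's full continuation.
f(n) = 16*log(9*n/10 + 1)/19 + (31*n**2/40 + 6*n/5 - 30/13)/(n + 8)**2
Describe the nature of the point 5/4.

The point is a regular point.

Denominator factors: n + 8 = 37/4 at n = 5/4 — none vanishes.
Branch term log(1 - n/(-10/9)): argument at 5/4 is 17/8, nonzero, so 5/4 is not its branch point (a point on a principal cut is still regular for the continued germ).
So the germ continues analytically to 5/4.


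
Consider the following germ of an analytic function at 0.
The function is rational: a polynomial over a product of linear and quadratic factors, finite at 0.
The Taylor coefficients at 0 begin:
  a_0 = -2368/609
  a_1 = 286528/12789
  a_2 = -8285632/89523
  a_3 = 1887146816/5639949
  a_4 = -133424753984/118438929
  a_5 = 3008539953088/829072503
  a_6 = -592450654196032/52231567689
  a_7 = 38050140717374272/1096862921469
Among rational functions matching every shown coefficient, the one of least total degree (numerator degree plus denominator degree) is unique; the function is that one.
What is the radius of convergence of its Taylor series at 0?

The radius of convergence is 3/8.

No rational of total degree below 3 reproduces all 8 coefficients; solving the [0/3] Pade equations on them gives f(u) = -37/(29*(u + 3/8)**2*(u + 7/3)), whose expansion matches every shown term.
Denominator factor (u + 3/8)^2: pole of order 2 at -3/8, modulus 3/8.
Denominator factor (u + 7/3): pole of order 1 at -7/3, modulus 7/3.
The radius of convergence is the smallest modulus among the singular points: 3/8.


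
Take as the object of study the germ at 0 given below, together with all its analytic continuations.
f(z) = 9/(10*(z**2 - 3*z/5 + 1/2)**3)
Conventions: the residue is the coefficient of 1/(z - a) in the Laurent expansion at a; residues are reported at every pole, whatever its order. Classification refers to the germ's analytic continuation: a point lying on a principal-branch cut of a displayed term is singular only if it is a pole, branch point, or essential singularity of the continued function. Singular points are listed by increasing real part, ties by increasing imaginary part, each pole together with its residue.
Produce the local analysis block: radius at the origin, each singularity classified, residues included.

Denominator factor (z**2 - 3*z/5 + 1/2)^3: discriminant -41/25, complex-conjugate roots (3/10) + ((1/10)*sqrt(41))*i and (3/10) - ((1/10)*sqrt(41))*i; poles of order 3, moduli (1/2)*sqrt(2) and (1/2)*sqrt(2).
The radius of convergence is the smallest modulus among the singular points: (1/2)*sqrt(2).
The factor z**2 - 3*z/5 + 1/2 splits as (z - a)(z - a') with a = (3/10) - ((1/10)*sqrt(41))*i, a' = (3/10) + ((1/10)*sqrt(41))*i. At the order-3 pole a set g(z) = (z - a)^3*f(z) = [9/10] / (z - a')^3.
Order-3 pole: residue = g''(a)/2; g''((3/10) - ((1/10)*sqrt(41))*i) = ((33750/68921)*sqrt(41))*i, so the residue is ((16875/68921)*sqrt(41))*i.
The factor z**2 - 3*z/5 + 1/2 splits as (z - a)(z - a') with a = (3/10) + ((1/10)*sqrt(41))*i, a' = (3/10) - ((1/10)*sqrt(41))*i. At the order-3 pole a set g(z) = (z - a)^3*f(z) = [9/10] / (z - a')^3.
Order-3 pole: residue = g''(a)/2; g''((3/10) + ((1/10)*sqrt(41))*i) = -((33750/68921)*sqrt(41))*i, so the residue is -((16875/68921)*sqrt(41))*i.
List the singular points by increasing real part (a conjugate pair: the negative imaginary part first).

Radius of convergence at 0: (1/2)*sqrt(2).
At (3/10) - ((1/10)*sqrt(41))*i: a pole of order 3; residue ((16875/68921)*sqrt(41))*i.
At (3/10) + ((1/10)*sqrt(41))*i: a pole of order 3; residue -((16875/68921)*sqrt(41))*i.


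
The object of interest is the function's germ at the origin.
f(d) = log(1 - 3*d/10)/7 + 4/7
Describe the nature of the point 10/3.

The term (1/7)*log(1 - d/(10/3)) has argument 1 - 10/3/(10/3) = 0 at 10/3: a logarithmic (infinitely-sheeted) branch point; the remaining terms are analytic or single-valued there.

The point is a logarithmic branch point.


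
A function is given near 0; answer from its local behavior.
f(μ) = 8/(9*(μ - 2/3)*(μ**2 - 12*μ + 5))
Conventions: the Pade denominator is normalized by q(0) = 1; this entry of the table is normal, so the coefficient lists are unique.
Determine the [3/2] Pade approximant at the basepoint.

The Pade approximant has numerator coefficients [-4/15, -2654/115175, -228/115175, -18/115175]; denominator coefficients [1, -87846/23035, 1598821/460700].

Taylor coefficients needed (expand at 0): a_0 = -4/15, a_1 = -26/25, a_2 = -1141/375, a_3 = -9993/1250, a_4 = -747301/37500, a_5 = -6031673/125000.
Write the denominator as Q(μ) = 1 + q1*μ + q2*μ^2. Requiring Q*f - P = O(μ^6) with deg P <= 3 kills the coefficients of μ^4..μ^5 in Q*f:
  μ^4: a_4 + q1*a_3 + q2*a_2 = 0, i.e. -747301/37500 + (-9993/1250)*q1 + (-1141/375)*q2 = 0.
  μ^5: a_5 + q1*a_4 + q2*a_3 = 0, i.e. -6031673/125000 + (-747301/37500)*q1 + (-9993/1250)*q2 = 0.
Solving this linear system: q1 = -87846/23035, q2 = 1598821/460700.
The numerator is Q*f truncated at degree 3: P0 = a_0 = -4/15; P1 = a_1 + q1*a_0 = -2654/115175; P2 = a_2 + q1*a_1 + q2*a_0 = -228/115175; P3 = a_3 + q1*a_2 + q2*a_1 = -18/115175.


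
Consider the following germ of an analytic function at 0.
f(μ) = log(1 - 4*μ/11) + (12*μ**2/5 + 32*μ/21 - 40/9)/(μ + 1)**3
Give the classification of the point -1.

The denominator factor μ + 1 vanishes at -1 and appears to the power 3; the numerator there equals -1124/315, nonzero, and no other factor vanishes.
The branch terms are analytic at this point.
Hence a pole whose order is the multiplicity, 3.

The point is a pole of order 3.


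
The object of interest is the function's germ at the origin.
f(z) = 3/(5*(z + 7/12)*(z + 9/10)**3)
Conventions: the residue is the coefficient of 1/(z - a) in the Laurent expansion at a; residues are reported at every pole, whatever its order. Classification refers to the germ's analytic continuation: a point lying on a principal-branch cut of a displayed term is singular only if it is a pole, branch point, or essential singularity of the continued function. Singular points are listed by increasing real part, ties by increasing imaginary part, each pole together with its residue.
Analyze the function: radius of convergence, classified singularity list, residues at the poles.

Denominator factor (z + 7/12): pole of order 1 at -7/12, modulus 7/12.
Denominator factor (z + 9/10)^3: pole of order 3 at -9/10, modulus 9/10.
The radius of convergence is the smallest modulus among the singular points: 7/12.
At the order-3 pole -9/10 set g(z) = (z - (-9/10))^3*f(z) = 3/(5*(z + 7/12)).
Order-3 pole: residue = g''(a)/2; g''(-9/10) = -259200/6859, so the residue is -129600/6859.
At the order-1 pole -7/12 set g(z) = (z - (-7/12))*f(z) = 3/(5*(z + 9/10)**3).
Simple pole: residue = g(a) at a = -7/12, which is 129600/6859.
List the singular points by increasing real part (a conjugate pair: the negative imaginary part first).

Radius of convergence at 0: 7/12.
At -9/10: a pole of order 3; residue -129600/6859.
At -7/12: a pole of order 1; residue 129600/6859.


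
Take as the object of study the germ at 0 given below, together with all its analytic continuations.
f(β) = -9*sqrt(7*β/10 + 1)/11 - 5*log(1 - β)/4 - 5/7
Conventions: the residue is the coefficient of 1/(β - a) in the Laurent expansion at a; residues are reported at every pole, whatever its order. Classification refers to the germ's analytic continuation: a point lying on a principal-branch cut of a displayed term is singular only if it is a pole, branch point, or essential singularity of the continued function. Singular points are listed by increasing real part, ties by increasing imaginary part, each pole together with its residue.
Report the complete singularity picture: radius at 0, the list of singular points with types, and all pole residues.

Radius of convergence at 0: 1.
At -10/7: an algebraic (square-root) branch point.
At 1: a logarithmic branch point.

Branch term (-5/4)*log(1 - β/(1)): its argument vanishes at β = 1, a logarithmic branch point, modulus 1.
Branch term (-9/11)*sqrt(1 - β/(-10/7)): its argument vanishes at β = -10/7, a square-root branch point, modulus 10/7.
The radius of convergence is the smallest modulus among the singular points: 1.
List the singular points by increasing real part (a conjugate pair: the negative imaginary part first).


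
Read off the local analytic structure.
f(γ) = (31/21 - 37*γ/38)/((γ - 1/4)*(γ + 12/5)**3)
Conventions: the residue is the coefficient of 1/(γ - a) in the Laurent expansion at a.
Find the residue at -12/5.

At the order-3 pole -12/5 set g(γ) = (γ - (-12/5))^3*f(γ) = (31/21 - 37*γ/38)/(γ - 1/4).
Order-3 pole: residue = g''(a)/2; g''(-12/5) = -7870000/59401923, so the residue is -3935000/59401923.

The residue is -3935000/59401923.


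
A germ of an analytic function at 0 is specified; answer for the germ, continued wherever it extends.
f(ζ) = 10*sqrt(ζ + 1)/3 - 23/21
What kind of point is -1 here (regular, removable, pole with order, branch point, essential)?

The point is an algebraic (square-root) branch point.

The term (10/3)*sqrt(1 - ζ/(-1)) has argument 1 - -1/(-1) = 0 at -1: a square-root (algebraic, two-sheeted) branch point; the remaining terms are analytic or single-valued there.


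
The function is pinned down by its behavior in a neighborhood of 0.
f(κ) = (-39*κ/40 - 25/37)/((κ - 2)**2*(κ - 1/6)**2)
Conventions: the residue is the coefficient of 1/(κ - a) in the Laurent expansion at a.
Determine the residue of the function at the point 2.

At the order-2 pole 2 set g(κ) = (κ - (2))^2*f(κ) = (-39*κ/40 - 25/37)/(κ - 1/6)**2.
Order-2 pole: residue = g'(a); g'(2) = 276831/492470, so the residue is 276831/492470.

The residue is 276831/492470.


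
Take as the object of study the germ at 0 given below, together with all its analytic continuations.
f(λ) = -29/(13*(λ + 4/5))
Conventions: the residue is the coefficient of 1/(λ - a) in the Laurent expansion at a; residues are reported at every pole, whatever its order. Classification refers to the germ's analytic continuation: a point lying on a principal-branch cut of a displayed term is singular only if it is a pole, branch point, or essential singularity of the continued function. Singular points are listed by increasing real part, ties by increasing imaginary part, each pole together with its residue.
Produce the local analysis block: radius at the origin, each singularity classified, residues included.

Radius of convergence at 0: 4/5.
At -4/5: a pole of order 1; residue -29/13.

Denominator factor (λ + 4/5): pole of order 1 at -4/5, modulus 4/5.
The radius of convergence is the smallest modulus among the singular points: 4/5.
At the order-1 pole -4/5 set g(λ) = (λ - (-4/5))*f(λ) = -29/13.
Simple pole: residue = g(a) at a = -4/5, which is -29/13.


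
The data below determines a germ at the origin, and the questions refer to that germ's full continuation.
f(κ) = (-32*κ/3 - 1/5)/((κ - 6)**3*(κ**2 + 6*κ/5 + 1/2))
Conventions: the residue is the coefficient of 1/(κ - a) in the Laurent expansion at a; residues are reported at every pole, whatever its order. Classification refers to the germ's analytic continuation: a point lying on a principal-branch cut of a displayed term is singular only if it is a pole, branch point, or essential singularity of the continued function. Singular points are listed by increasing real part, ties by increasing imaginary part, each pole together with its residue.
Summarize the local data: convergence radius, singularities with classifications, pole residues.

Radius of convergence at 0: (1/2)*sqrt(2).
At (-3/5) - ((1/10)*sqrt(14))*i: a pole of order 1; residue (1113854/83453453) - ((14701714/1752522513)*sqrt(14))*i.
At (-3/5) + ((1/10)*sqrt(14))*i: a pole of order 1; residue (1113854/83453453) + ((14701714/1752522513)*sqrt(14))*i.
At 6: a pole of order 3; residue -2227708/83453453.


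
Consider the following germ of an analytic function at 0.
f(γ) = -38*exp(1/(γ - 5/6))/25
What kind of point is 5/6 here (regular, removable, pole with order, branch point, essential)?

The point is an essential singularity.

The exponent 1/(γ - (5/6)) has a pole at 5/6, so exp(1/(γ - (5/6))) takes every nonzero value near it: an essential singularity (not a pole of any order).


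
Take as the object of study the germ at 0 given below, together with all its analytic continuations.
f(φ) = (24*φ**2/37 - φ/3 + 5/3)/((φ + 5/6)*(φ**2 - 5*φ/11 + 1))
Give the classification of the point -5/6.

The point is a pole of order 1.

The denominator factor φ + 5/6 vanishes at -5/6 and appears to the power 1; the numerator there equals 1595/666, nonzero, and no other factor vanishes.
Hence a pole whose order is the multiplicity, 1.


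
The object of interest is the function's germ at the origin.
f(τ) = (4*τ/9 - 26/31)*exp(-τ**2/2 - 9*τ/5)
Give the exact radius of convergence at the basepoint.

The radius of convergence is infinite.

The factor exp(-τ**2/2 - 9*τ/5) is entire and contributes no finite singular point.
The polynomial part has no poles.
No finite singular points: the Taylor series at 0 converges everywhere.


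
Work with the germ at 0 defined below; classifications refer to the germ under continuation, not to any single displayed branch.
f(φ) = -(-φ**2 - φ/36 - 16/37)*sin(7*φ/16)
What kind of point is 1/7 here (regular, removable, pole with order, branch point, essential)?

There is no denominator, hence no pole anywhere.
The factor -sin(7*φ/16) is entire.
So the germ continues analytically to 1/7.

The point is a regular point.


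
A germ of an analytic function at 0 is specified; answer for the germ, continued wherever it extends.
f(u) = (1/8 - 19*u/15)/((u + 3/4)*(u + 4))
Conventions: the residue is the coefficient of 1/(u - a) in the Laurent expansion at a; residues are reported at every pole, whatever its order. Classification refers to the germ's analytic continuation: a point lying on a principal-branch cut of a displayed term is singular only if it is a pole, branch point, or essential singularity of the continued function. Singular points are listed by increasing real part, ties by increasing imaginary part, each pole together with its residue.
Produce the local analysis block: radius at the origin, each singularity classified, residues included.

Denominator factor (u + 3/4): pole of order 1 at -3/4, modulus 3/4.
Denominator factor (u + 4): pole of order 1 at -4, modulus 4.
The radius of convergence is the smallest modulus among the singular points: 3/4.
At the order-1 pole -4 set g(u) = (u - (-4))*f(u) = (1/8 - 19*u/15)/(u + 3/4).
Simple pole: residue = g(a) at a = -4, which is -623/390.
At the order-1 pole -3/4 set g(u) = (u - (-3/4))*f(u) = (1/8 - 19*u/15)/(u + 4).
Simple pole: residue = g(a) at a = -3/4, which is 43/130.
List the singular points by increasing real part (a conjugate pair: the negative imaginary part first).

Radius of convergence at 0: 3/4.
At -4: a pole of order 1; residue -623/390.
At -3/4: a pole of order 1; residue 43/130.


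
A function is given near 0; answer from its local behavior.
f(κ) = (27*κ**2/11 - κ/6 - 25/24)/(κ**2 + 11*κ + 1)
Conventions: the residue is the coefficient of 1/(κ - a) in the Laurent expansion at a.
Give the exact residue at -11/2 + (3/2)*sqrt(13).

The residue is -163/12 + (12841/3432)*sqrt(13).

The factor κ**2 + 11*κ + 1 splits as (κ - a)(κ - a') with a = -11/2 + (3/2)*sqrt(13), a' = -11/2 - (3/2)*sqrt(13). At the order-1 pole a set g(κ) = (κ - a)*f(κ) = [27*κ**2/11 - κ/6 - 25/24] / (κ - a').
Simple pole: residue = g(a) at a = -11/2 + (3/2)*sqrt(13), which is -163/12 + (12841/3432)*sqrt(13).


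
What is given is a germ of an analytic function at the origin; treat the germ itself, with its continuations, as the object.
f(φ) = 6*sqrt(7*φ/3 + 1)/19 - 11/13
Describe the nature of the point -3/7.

The point is an algebraic (square-root) branch point.

The term (6/19)*sqrt(1 - φ/(-3/7)) has argument 1 - -3/7/(-3/7) = 0 at -3/7: a square-root (algebraic, two-sheeted) branch point; the remaining terms are analytic or single-valued there.


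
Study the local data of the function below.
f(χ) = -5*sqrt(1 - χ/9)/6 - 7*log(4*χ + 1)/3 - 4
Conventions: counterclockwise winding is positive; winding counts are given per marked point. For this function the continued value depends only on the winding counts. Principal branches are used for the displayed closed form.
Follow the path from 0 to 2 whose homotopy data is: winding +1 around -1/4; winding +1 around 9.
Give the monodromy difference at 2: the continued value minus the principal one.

The rational part is single-valued and drops out of the difference; each branch term changes only by its own monodromy.
(-5/6)*sqrt(1 - χ/(9)): winding +1 is odd, the square root flips sign, contributing -2*(-5/6)*sqrt(1 - (2)/(9)) = -2*(-5/6)*sqrt(7/9) = (5/9)*sqrt(7).
(-7/3)*log(1 - χ/(-1/4)): each positive loop around -1/4 adds 2*pi*i to the log, so winding +1 contributes (-7/3)*(1)*2*pi*i = -(14/3)*pi*i.
Summing the contributions at χ = 2 gives ((5/9)*sqrt(7)) - ((14/3)*pi)*i.

Continued minus principal equals ((5/9)*sqrt(7)) - ((14/3)*pi)*i.


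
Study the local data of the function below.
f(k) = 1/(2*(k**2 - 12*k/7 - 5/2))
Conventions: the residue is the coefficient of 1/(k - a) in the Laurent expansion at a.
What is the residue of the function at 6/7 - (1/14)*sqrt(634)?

The factor k**2 - 12*k/7 - 5/2 splits as (k - a)(k - a') with a = 6/7 - (1/14)*sqrt(634), a' = 6/7 + (1/14)*sqrt(634). At the order-1 pole a set g(k) = (k - a)*f(k) = [1/2] / (k - a').
Simple pole: residue = g(a) at a = 6/7 - (1/14)*sqrt(634), which is -(7/1268)*sqrt(634).

The residue is -(7/1268)*sqrt(634).


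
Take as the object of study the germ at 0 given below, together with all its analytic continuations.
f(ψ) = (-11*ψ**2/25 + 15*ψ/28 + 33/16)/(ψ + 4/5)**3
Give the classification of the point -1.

The point is a regular point.

Denominator factors: ψ + 4/5 = -1/5 at ψ = -1 — none vanishes.
So the germ continues analytically to -1.


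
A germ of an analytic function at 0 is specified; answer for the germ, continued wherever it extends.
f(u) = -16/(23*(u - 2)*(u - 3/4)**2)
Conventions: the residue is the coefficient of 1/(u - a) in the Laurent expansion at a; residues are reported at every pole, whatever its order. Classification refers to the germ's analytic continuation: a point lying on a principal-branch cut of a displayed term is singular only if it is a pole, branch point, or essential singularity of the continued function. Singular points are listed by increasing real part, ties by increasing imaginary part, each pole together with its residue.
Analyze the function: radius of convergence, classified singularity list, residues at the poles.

Radius of convergence at 0: 3/4.
At 3/4: a pole of order 2; residue 256/575.
At 2: a pole of order 1; residue -256/575.

Denominator factor (u - 2): pole of order 1 at 2, modulus 2.
Denominator factor (u - 3/4)^2: pole of order 2 at 3/4, modulus 3/4.
The radius of convergence is the smallest modulus among the singular points: 3/4.
At the order-2 pole 3/4 set g(u) = (u - (3/4))^2*f(u) = -16/(23*(u - 2)).
Order-2 pole: residue = g'(a); g'(3/4) = 256/575, so the residue is 256/575.
At the order-1 pole 2 set g(u) = (u - (2))*f(u) = -16/(23*(u - 3/4)**2).
Simple pole: residue = g(a) at a = 2, which is -256/575.
List the singular points by increasing real part (a conjugate pair: the negative imaginary part first).


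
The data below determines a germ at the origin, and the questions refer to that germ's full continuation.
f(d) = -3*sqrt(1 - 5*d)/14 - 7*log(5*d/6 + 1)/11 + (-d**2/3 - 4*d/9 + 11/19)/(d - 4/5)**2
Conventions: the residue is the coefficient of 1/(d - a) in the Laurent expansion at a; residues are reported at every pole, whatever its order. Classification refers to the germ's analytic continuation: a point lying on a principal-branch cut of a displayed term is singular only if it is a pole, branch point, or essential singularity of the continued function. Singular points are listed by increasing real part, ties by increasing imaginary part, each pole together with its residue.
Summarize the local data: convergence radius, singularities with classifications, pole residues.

Denominator factor (d - 4/5)^2: pole of order 2 at 4/5, modulus 4/5.
Branch term (-7/11)*log(1 - d/(-6/5)): its argument vanishes at d = -6/5, a logarithmic branch point, modulus 6/5.
Branch term (-3/14)*sqrt(1 - d/(1/5)): its argument vanishes at d = 1/5, a square-root branch point, modulus 1/5.
The radius of convergence is the smallest modulus among the singular points: 1/5.
The branch terms are analytic at 4/5 and contribute nothing to the residue; only the rational part matters.
At the order-2 pole 4/5 set g(d) = (d - (4/5))^2*(rational part) = -d**2/3 - 4*d/9 + 11/19.
Order-2 pole: residue = g'(a); g'(4/5) = -44/45, so the residue is -44/45.
List the singular points by increasing real part (a conjugate pair: the negative imaginary part first).

Radius of convergence at 0: 1/5.
At -6/5: a logarithmic branch point.
At 1/5: an algebraic (square-root) branch point.
At 4/5: a pole of order 2; residue -44/45.


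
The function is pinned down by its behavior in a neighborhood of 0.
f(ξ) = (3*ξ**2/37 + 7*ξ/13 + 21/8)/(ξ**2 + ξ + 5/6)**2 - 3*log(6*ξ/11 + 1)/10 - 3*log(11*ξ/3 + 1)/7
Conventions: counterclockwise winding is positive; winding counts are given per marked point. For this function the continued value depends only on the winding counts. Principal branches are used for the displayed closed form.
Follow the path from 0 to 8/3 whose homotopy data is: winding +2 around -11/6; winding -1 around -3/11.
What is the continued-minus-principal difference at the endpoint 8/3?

The rational part is single-valued and drops out of the difference; each branch term changes only by its own monodromy.
(-3/7)*log(1 - ξ/(-3/11)): each positive loop around -3/11 adds 2*pi*i to the log, so winding -1 contributes (-3/7)*(-1)*2*pi*i = (6/7)*pi*i.
(-3/10)*log(1 - ξ/(-11/6)): each positive loop around -11/6 adds 2*pi*i to the log, so winding +2 contributes (-3/10)*(2)*2*pi*i = -(6/5)*pi*i.
Summing the contributions at ξ = 8/3 gives -(12/35)*pi*i.

Continued minus principal equals -(12/35)*pi*i.


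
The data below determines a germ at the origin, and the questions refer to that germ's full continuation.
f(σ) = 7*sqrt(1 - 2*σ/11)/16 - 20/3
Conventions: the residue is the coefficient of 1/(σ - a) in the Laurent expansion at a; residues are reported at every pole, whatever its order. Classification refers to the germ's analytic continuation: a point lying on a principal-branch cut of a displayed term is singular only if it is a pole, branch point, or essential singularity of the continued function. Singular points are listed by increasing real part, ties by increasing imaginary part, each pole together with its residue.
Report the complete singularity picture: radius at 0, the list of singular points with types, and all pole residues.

Branch term (7/16)*sqrt(1 - σ/(11/2)): its argument vanishes at σ = 11/2, a square-root branch point, modulus 11/2.
The radius of convergence is the smallest modulus among the singular points: 11/2.

Radius of convergence at 0: 11/2.
At 11/2: an algebraic (square-root) branch point.


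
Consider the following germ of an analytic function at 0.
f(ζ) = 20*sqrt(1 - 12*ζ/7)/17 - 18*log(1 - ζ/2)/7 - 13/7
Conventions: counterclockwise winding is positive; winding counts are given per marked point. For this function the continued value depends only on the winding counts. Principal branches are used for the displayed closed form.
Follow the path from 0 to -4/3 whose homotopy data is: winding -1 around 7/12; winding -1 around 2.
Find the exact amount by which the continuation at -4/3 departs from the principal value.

Continued minus principal equals (-(40/119)*sqrt(161)) + ((36/7)*pi)*i.

The rational part is single-valued and drops out of the difference; each branch term changes only by its own monodromy.
(20/17)*sqrt(1 - ζ/(7/12)): winding -1 is odd, the square root flips sign, contributing -2*(20/17)*sqrt(1 - (-4/3)/(7/12)) = -2*(20/17)*sqrt(23/7) = -(40/119)*sqrt(161).
(-18/7)*log(1 - ζ/(2)): each positive loop around 2 adds 2*pi*i to the log, so winding -1 contributes (-18/7)*(-1)*2*pi*i = (36/7)*pi*i.
Summing the contributions at ζ = -4/3 gives (-(40/119)*sqrt(161)) + ((36/7)*pi)*i.


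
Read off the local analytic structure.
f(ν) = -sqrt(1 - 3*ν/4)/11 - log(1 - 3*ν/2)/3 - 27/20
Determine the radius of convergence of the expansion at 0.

Branch term (-1/3)*log(1 - ν/(2/3)): its argument vanishes at ν = 2/3, a logarithmic branch point, modulus 2/3.
Branch term (-1/11)*sqrt(1 - ν/(4/3)): its argument vanishes at ν = 4/3, a square-root branch point, modulus 4/3.
The radius of convergence is the smallest modulus among the singular points: 2/3.

The radius of convergence is 2/3.


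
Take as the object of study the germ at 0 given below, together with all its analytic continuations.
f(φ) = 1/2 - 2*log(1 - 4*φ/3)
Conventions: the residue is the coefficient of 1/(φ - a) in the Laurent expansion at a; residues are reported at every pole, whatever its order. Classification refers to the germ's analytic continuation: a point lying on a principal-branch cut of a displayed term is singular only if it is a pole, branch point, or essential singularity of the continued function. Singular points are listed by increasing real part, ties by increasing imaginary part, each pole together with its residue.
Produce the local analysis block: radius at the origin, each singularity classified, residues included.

Radius of convergence at 0: 3/4.
At 3/4: a logarithmic branch point.

Branch term (-2)*log(1 - φ/(3/4)): its argument vanishes at φ = 3/4, a logarithmic branch point, modulus 3/4.
The radius of convergence is the smallest modulus among the singular points: 3/4.


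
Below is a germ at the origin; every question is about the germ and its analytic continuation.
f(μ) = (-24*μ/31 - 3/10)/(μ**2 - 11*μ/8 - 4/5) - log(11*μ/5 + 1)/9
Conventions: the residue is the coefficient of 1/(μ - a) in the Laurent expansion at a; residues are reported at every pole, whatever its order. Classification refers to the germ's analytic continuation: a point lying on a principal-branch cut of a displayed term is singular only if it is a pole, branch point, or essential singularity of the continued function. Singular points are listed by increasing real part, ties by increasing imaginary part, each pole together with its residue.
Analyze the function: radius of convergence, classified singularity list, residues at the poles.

Denominator factor (μ**2 - 11*μ/8 - 4/5): discriminant 1629/320, real irrational roots 11/16 + (3/80)*sqrt(905) and 11/16 - (3/80)*sqrt(905); poles of order 1, moduli 11/16 + (3/80)*sqrt(905) and -11/16 + (3/80)*sqrt(905).
Branch term (-1/9)*log(1 - μ/(-5/11)): its argument vanishes at μ = -5/11, a logarithmic branch point, modulus 5/11.
The radius of convergence is the smallest modulus among the singular points: -11/16 + (3/80)*sqrt(905).
The branch term is analytic at 11/16 - (3/80)*sqrt(905) and contributes nothing to the residue; only the rational part matters.
The factor μ**2 - 11*μ/8 - 4/5 splits as (μ - a)(μ - a') with a = 11/16 - (3/80)*sqrt(905), a' = 11/16 + (3/80)*sqrt(905). At the order-1 pole a set g(μ) = (μ - a)*(rational part) = [-24*μ/31 - 3/10] / (μ - a').
Simple pole: residue = g(a) at a = 11/16 - (3/80)*sqrt(905), which is -12/31 + (344/28055)*sqrt(905).
The branch term is analytic at 11/16 + (3/80)*sqrt(905) and contributes nothing to the residue; only the rational part matters.
The factor μ**2 - 11*μ/8 - 4/5 splits as (μ - a)(μ - a') with a = 11/16 + (3/80)*sqrt(905), a' = 11/16 - (3/80)*sqrt(905). At the order-1 pole a set g(μ) = (μ - a)*(rational part) = [-24*μ/31 - 3/10] / (μ - a').
Simple pole: residue = g(a) at a = 11/16 + (3/80)*sqrt(905), which is -12/31 - (344/28055)*sqrt(905).
List the singular points by increasing real part (a conjugate pair: the negative imaginary part first).

Radius of convergence at 0: -11/16 + (3/80)*sqrt(905).
At -5/11: a logarithmic branch point.
At 11/16 - (3/80)*sqrt(905): a pole of order 1; residue -12/31 + (344/28055)*sqrt(905).
At 11/16 + (3/80)*sqrt(905): a pole of order 1; residue -12/31 - (344/28055)*sqrt(905).


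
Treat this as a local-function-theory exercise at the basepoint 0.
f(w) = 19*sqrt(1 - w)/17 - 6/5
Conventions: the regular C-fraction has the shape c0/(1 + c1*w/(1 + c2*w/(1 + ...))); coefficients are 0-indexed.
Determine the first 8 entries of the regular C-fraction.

Taylor coefficients (expand at 0): a_0 = -7/85, a_1 = -19/34, a_2 = -19/136, a_3 = -19/272, a_4 = -95/2176, a_5 = -133/4352, a_6 = -399/17408, a_7 = -627/34816.
c0 = a_0 = -7/85. Peel one level at a time: if S = 1 + c*w/S' with S'(0) = 1, then c is the w-coefficient of S and S' = c*w/(S - 1).
S_1 = c0/f = 1 + (-95/14)*w + (17385/392)*w^2 + ...; c1 = -95/14.
S_2 = c1*w/(S_1 - 1) = 1 + (183/28)*w + (-1/16)*w^2 + ...; c2 = 183/28.
S_3 = c2*w/(S_2 - 1) = 1 + (7/732)*w + (2611/535824)*w^2 + ...; c3 = 7/732.
S_4 = c3*w/(S_3 - 1) = 1 + (-373/732)*w + (-1/16)*w^2 + ...; c4 = -373/732.
S_5 = c4*w/(S_4 - 1) = 1 + (-183/1492)*w + (-103029/2226064)*w^2 + ...; c5 = -183/1492.
S_6 = c5*w/(S_5 - 1) = 1 + (-563/1492)*w + (-1/16)*w^2 + ...; c6 = -563/1492.
S_7 = c6*w/(S_6 - 1) = 1 + (-373/2252)*w + ...; c7 = -373/2252.

The regular C-fraction coefficients are [-7/85, -95/14, 183/28, 7/732, -373/732, -183/1492, -563/1492, -373/2252].


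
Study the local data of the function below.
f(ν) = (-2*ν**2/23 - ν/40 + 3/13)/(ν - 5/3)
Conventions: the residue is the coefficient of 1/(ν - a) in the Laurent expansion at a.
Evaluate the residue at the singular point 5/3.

At the order-1 pole 5/3 set g(ν) = (ν - (5/3))*f(ν) = -2*ν**2/23 - ν/40 + 3/13.
Simple pole: residue = g(a) at a = 5/3, which is -1129/21528.

The residue is -1129/21528.


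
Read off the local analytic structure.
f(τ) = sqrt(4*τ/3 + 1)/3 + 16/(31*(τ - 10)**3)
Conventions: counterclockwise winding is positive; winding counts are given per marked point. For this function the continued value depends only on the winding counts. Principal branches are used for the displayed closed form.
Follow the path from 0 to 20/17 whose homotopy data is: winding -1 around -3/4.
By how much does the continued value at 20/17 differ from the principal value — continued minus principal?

Continued minus principal equals -(2/153)*sqrt(6681).

The rational part is single-valued and drops out of the difference; each branch term changes only by its own monodromy.
(1/3)*sqrt(1 - τ/(-3/4)): winding -1 is odd, the square root flips sign, contributing -2*(1/3)*sqrt(1 - (20/17)/(-3/4)) = -2*(1/3)*sqrt(131/51) = -(2/153)*sqrt(6681).
Summing the contributions at τ = 20/17 gives -(2/153)*sqrt(6681).


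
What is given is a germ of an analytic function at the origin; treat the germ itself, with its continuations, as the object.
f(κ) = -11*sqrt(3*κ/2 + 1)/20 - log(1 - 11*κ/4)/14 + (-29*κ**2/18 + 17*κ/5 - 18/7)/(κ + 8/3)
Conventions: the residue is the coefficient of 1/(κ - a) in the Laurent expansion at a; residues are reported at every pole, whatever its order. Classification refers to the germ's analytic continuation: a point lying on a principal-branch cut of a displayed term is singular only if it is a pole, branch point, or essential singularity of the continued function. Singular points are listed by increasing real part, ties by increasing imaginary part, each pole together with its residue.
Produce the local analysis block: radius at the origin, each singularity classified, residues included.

Radius of convergence at 0: 4/11.
At -8/3: a pole of order 1; residue -65474/2835.
At -2/3: an algebraic (square-root) branch point.
At 4/11: a logarithmic branch point.

Denominator factor (κ + 8/3): pole of order 1 at -8/3, modulus 8/3.
Branch term (-11/20)*sqrt(1 - κ/(-2/3)): its argument vanishes at κ = -2/3, a square-root branch point, modulus 2/3.
Branch term (-1/14)*log(1 - κ/(4/11)): its argument vanishes at κ = 4/11, a logarithmic branch point, modulus 4/11.
The radius of convergence is the smallest modulus among the singular points: 4/11.
The branch terms are analytic at -8/3 and contribute nothing to the residue; only the rational part matters.
At the order-1 pole -8/3 set g(κ) = (κ - (-8/3))*(rational part) = -29*κ**2/18 + 17*κ/5 - 18/7.
Simple pole: residue = g(a) at a = -8/3, which is -65474/2835.
List the singular points by increasing real part (a conjugate pair: the negative imaginary part first).


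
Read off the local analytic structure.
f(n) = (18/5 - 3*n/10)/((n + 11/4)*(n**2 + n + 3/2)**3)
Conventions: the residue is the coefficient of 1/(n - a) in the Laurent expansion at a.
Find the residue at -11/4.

The residue is 90624/5151505.

At the order-1 pole -11/4 set g(n) = (n - (-11/4))*f(n) = (18/5 - 3*n/10)/(n**2 + n + 3/2)**3.
Simple pole: residue = g(a) at a = -11/4, which is 90624/5151505.


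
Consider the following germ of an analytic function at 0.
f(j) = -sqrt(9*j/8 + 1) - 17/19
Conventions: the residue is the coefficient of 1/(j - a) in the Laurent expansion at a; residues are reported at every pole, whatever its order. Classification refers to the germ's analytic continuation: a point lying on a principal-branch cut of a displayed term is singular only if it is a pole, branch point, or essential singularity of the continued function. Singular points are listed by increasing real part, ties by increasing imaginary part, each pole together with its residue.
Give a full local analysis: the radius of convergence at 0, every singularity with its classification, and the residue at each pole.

Branch term (-1)*sqrt(1 - j/(-8/9)): its argument vanishes at j = -8/9, a square-root branch point, modulus 8/9.
The radius of convergence is the smallest modulus among the singular points: 8/9.

Radius of convergence at 0: 8/9.
At -8/9: an algebraic (square-root) branch point.


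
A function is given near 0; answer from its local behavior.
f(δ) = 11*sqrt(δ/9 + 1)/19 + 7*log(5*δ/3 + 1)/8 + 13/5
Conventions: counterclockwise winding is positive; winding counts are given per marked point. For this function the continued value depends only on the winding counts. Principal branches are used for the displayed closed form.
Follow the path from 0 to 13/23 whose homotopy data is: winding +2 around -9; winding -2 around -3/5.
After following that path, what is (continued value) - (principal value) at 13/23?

Continued minus principal equals -(7/2)*pi*i.

The rational part is single-valued and drops out of the difference; each branch term changes only by its own monodromy.
(7/8)*log(1 - δ/(-3/5)): each positive loop around -3/5 adds 2*pi*i to the log, so winding -2 contributes (7/8)*(-2)*2*pi*i = -(7/2)*pi*i.
(11/19)*sqrt(1 - δ/(-9)): winding +2 is even, the square root returns to the same sheet, contribution 0.
Summing the contributions at δ = 13/23 gives -(7/2)*pi*i.


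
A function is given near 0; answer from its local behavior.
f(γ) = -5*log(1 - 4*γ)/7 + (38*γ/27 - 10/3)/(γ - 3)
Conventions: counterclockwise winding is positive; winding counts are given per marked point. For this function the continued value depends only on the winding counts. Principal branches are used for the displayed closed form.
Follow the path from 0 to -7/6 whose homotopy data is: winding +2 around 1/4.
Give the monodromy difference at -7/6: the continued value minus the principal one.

Continued minus principal equals -(20/7)*pi*i.

The rational part is single-valued and drops out of the difference; each branch term changes only by its own monodromy.
(-5/7)*log(1 - γ/(1/4)): each positive loop around 1/4 adds 2*pi*i to the log, so winding +2 contributes (-5/7)*(2)*2*pi*i = -(20/7)*pi*i.
Summing the contributions at γ = -7/6 gives -(20/7)*pi*i.
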